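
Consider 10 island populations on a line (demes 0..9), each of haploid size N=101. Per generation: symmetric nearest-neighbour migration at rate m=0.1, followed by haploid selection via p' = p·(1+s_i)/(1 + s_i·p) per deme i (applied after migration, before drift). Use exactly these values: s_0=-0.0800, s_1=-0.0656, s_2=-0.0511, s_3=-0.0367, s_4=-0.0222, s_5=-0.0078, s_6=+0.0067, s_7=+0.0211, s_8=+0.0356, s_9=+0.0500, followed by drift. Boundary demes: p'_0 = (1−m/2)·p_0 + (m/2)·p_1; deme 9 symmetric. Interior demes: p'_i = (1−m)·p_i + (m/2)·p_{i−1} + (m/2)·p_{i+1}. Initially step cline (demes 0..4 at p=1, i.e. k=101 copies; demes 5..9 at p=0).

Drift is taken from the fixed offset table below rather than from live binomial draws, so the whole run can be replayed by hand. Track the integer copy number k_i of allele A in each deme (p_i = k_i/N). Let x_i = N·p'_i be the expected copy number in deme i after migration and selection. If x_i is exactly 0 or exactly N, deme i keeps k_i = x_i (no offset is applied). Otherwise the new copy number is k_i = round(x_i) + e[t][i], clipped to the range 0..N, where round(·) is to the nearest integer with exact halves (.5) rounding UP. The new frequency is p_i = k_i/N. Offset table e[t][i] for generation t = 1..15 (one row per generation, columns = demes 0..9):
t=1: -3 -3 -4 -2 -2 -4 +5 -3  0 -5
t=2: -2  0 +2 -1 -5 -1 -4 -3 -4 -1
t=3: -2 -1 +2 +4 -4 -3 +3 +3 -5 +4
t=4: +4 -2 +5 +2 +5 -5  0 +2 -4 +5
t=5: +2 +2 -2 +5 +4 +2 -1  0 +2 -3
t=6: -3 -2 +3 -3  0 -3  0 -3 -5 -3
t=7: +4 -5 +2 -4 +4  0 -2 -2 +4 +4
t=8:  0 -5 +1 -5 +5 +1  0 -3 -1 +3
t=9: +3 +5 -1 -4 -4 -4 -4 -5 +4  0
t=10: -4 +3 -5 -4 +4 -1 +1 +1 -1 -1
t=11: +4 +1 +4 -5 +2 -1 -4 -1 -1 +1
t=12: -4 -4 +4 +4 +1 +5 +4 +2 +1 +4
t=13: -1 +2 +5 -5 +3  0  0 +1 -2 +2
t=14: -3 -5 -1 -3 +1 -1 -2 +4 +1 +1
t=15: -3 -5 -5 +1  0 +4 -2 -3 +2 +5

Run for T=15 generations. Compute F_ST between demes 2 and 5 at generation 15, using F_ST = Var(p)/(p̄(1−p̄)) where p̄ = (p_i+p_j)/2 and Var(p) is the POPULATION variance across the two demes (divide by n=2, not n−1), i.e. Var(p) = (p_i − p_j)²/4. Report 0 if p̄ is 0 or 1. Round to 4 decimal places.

t=0: k=[101 101 101 101 101 0 0 0 0 0]
t=1: x=[101.0000 101.0000 101.0000 101.0000 95.8412 5.0126 0.0000 0.0000 0.0000 0.0000] k=[101 101 101 101 94 1 0 0 0 0]
t=2: x=[101.0000 101.0000 101.0000 100.6367 89.4727 5.5587 0.0503 0.0000 0.0000 0.0000] k=[101 101 101 100 84 5 0 0 0 0]
t=3: x=[101.0000 101.0000 100.9473 99.1845 80.4854 8.6379 0.2517 0.0000 0.0000 0.0000] k=[101 101 101 101 76 6 3 0 0 0]
t=4: x=[101.0000 101.0000 101.0000 99.7030 73.3010 9.2838 3.0195 0.1532 0.0000 0.0000] k=[101 101 101 101 78 4 3 2 0 0]
t=5: x=[101.0000 101.0000 101.0000 99.8067 75.0191 7.5948 3.0195 1.9903 0.1036 0.0000] k=[101 101 101 101 79 10 2 2 2 0]
t=6: x=[101.0000 101.0000 101.0000 99.8586 76.2327 12.9613 2.4157 2.0413 1.9663 0.1050] k=[101 101 101 97 76 10 2 0 0 0]
t=7: x=[101.0000 101.0000 100.7893 95.9744 73.3010 12.8121 2.3151 0.1021 0.0000 0.0000] k=[101 101 101 92 77 13 0 0 0 0]
t=8: x=[101.0000 101.0000 100.5259 91.3794 74.1094 15.4473 0.6543 0.0000 0.0000 0.0000] k=[101 101 101 86 79 16 1 0 0 0]
t=9: x=[101.0000 101.0000 100.2099 85.9268 75.7776 18.2825 1.7112 0.0511 0.0000 0.0000] k=[101 101 99 82 72 14 0 0 0 0]
t=10: x=[101.0000 100.8930 98.1062 81.7747 69.1122 16.0938 0.7047 0.0000 0.0000 0.0000] k=[101 101 93 78 73 15 2 0 0 0]
t=11: x=[101.0000 100.5720 92.2393 77.8394 69.8686 17.1383 2.5667 0.1021 0.0000 0.0000] k=[101 101 96 73 72 16 0 0 0 0]
t=12: x=[101.0000 100.7325 94.8018 73.3557 68.7593 17.8845 0.8053 0.0000 0.0000 0.0000] k=[101 97 99 77 70 23 5 0 0 0]
t=13: x=[100.7826 97.0504 97.6334 77.0741 67.4993 24.3052 5.6857 0.2553 0.0000 0.0000] k=[100 99 101 72 70 24 6 1 0 0]
t=14: x=[99.8597 99.0227 99.3679 72.5929 67.2977 25.2514 6.6916 1.2250 0.0518 0.0000] k=[97 94 98 70 68 24 5 5 1 0]
t=15: x=[96.5052 93.9159 96.1641 70.5101 65.3841 25.1020 5.9875 4.8964 1.1905 0.0525] k=[94 89 91 72 65 29 4 2 3 5]

0.3907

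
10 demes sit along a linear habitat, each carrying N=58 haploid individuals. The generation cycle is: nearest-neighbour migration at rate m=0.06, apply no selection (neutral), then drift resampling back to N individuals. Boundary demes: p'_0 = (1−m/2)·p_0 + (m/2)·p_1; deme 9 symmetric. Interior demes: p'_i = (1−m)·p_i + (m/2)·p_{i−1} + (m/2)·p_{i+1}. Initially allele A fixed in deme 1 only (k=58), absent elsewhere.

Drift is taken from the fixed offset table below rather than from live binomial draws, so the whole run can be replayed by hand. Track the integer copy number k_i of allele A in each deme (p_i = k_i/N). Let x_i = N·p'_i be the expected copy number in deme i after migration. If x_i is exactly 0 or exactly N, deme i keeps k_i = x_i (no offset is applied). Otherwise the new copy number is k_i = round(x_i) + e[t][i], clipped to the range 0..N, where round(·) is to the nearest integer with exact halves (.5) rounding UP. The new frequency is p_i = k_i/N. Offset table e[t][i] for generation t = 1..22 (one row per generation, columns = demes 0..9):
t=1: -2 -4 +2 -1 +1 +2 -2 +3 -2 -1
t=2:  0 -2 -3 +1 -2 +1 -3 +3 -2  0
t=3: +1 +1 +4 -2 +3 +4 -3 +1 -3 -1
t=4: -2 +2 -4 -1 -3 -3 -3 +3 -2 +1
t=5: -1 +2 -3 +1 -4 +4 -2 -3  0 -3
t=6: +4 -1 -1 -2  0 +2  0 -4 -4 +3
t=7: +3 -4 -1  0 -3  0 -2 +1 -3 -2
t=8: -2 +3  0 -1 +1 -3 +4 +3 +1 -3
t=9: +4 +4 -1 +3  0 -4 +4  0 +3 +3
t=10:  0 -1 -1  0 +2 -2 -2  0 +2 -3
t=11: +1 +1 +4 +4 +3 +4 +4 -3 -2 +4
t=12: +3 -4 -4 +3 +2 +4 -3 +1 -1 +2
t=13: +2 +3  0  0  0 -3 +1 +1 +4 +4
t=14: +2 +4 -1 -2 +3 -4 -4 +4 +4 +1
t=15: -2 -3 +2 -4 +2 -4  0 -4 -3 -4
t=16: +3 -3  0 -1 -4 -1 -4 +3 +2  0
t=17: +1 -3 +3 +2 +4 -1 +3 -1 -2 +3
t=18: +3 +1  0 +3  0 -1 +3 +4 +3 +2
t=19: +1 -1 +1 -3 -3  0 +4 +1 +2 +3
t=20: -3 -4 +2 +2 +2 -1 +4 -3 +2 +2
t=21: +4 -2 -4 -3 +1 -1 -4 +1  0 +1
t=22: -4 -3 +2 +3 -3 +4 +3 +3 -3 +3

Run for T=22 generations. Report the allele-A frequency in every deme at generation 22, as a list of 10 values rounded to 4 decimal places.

t=0: k=[0 58 0 0 0 0 0 0 0 0]
t=1: x=[1.7400 54.5200 1.7400 0.0000 0.0000 0.0000 0.0000 0.0000 0.0000 0.0000] k=[0 51 4 0 0 0 0 0 0 0]
t=2: x=[1.5300 48.0600 5.2900 0.1200 0.0000 0.0000 0.0000 0.0000 0.0000 0.0000] k=[2 46 2 1 0 0 0 0 0 0]
t=3: x=[3.3200 43.3600 3.2900 1.0000 0.0300 0.0000 0.0000 0.0000 0.0000 0.0000] k=[4 44 7 0 3 0 0 0 0 0]
t=4: x=[5.2000 41.6900 7.9000 0.3000 2.8200 0.0900 0.0000 0.0000 0.0000 0.0000] k=[3 44 4 0 0 0 0 0 0 0]
t=5: x=[4.2300 41.5700 5.0800 0.1200 0.0000 0.0000 0.0000 0.0000 0.0000 0.0000] k=[3 44 2 1 0 0 0 0 0 0]
t=6: x=[4.2300 41.5100 3.2300 1.0000 0.0300 0.0000 0.0000 0.0000 0.0000 0.0000] k=[8 41 2 0 0 0 0 0 0 0]
t=7: x=[8.9900 38.8400 3.1100 0.0600 0.0000 0.0000 0.0000 0.0000 0.0000 0.0000] k=[12 35 2 0 0 0 0 0 0 0]
t=8: x=[12.6900 33.3200 2.9300 0.0600 0.0000 0.0000 0.0000 0.0000 0.0000 0.0000] k=[11 36 3 0 0 0 0 0 0 0]
t=9: x=[11.7500 34.2600 3.9000 0.0900 0.0000 0.0000 0.0000 0.0000 0.0000 0.0000] k=[16 38 3 3 0 0 0 0 0 0]
t=10: x=[16.6600 36.2900 4.0500 2.9100 0.0900 0.0000 0.0000 0.0000 0.0000 0.0000] k=[17 35 3 3 2 0 0 0 0 0]
t=11: x=[17.5400 33.5000 3.9600 2.9700 1.9700 0.0600 0.0000 0.0000 0.0000 0.0000] k=[19 35 8 7 5 4 0 0 0 0]
t=12: x=[19.4800 33.7100 8.7800 6.9700 5.0300 3.9100 0.1200 0.0000 0.0000 0.0000] k=[22 30 5 10 7 8 0 0 0 0]
t=13: x=[22.2400 29.0100 5.9000 9.7600 7.1200 7.7300 0.2400 0.0000 0.0000 0.0000] k=[24 32 6 10 7 5 1 0 0 0]
t=14: x=[24.2400 30.9800 6.9000 9.7900 7.0300 4.9400 1.0900 0.0300 0.0000 0.0000] k=[26 35 6 8 10 1 0 4 0 0]
t=15: x=[26.2700 33.8600 6.9300 8.0000 9.6700 1.2400 0.1500 3.7600 0.1200 0.0000] k=[24 31 9 4 12 0 0 0 0 0]
t=16: x=[24.2100 30.1300 9.5100 4.3900 11.4000 0.3600 0.0000 0.0000 0.0000 0.0000] k=[27 27 10 3 7 0 0 0 0 0]
t=17: x=[27.0000 26.4900 10.3000 3.3300 6.6700 0.2100 0.0000 0.0000 0.0000 0.0000] k=[28 23 13 5 11 0 0 0 0 0]
t=18: x=[27.8500 22.8500 13.0600 5.4200 10.4900 0.3300 0.0000 0.0000 0.0000 0.0000] k=[31 24 13 8 10 0 0 0 0 0]
t=19: x=[30.7900 23.8800 13.1800 8.2100 9.6400 0.3000 0.0000 0.0000 0.0000 0.0000] k=[32 23 14 5 7 0 0 0 0 0]
t=20: x=[31.7300 23.0000 14.0000 5.3300 6.7300 0.2100 0.0000 0.0000 0.0000 0.0000] k=[29 19 16 7 9 0 0 0 0 0]
t=21: x=[28.7000 19.2100 15.8200 7.3300 8.6700 0.2700 0.0000 0.0000 0.0000 0.0000] k=[33 17 12 4 10 0 0 0 0 0]
t=22: x=[32.5200 17.3300 11.9100 4.4200 9.5200 0.3000 0.0000 0.0000 0.0000 0.0000] k=[29 14 14 7 7 4 0 0 0 0]

[0.5000, 0.2414, 0.2414, 0.1207, 0.1207, 0.0690, 0.0000, 0.0000, 0.0000, 0.0000]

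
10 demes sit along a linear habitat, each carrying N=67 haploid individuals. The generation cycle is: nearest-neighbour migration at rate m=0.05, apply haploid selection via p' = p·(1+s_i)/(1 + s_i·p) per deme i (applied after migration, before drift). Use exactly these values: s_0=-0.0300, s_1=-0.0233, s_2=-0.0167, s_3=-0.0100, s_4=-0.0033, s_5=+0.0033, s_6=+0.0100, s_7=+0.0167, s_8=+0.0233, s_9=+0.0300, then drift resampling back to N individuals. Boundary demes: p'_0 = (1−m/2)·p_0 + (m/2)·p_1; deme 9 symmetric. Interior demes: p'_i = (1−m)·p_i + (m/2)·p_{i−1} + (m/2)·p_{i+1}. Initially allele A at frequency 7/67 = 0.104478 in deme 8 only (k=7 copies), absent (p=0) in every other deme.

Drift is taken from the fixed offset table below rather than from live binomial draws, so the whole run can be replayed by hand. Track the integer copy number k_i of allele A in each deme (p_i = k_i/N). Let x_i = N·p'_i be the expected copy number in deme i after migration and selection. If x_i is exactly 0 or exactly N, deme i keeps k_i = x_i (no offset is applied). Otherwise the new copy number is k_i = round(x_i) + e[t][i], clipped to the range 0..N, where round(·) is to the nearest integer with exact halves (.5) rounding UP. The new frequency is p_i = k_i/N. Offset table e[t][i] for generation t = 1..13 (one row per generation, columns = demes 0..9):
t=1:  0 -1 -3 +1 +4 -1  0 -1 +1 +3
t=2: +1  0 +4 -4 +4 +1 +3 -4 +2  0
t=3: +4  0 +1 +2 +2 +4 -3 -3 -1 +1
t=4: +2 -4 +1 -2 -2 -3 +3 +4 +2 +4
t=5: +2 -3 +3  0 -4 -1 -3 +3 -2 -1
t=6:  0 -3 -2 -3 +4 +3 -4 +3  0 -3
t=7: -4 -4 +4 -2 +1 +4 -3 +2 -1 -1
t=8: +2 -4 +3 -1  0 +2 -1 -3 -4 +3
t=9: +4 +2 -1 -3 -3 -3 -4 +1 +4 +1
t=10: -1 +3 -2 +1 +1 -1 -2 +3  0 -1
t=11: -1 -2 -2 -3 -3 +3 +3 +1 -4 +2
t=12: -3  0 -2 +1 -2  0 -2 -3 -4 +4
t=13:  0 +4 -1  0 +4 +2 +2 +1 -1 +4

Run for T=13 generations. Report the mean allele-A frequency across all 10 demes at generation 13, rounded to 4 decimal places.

t=0: k=[0 0 0 0 0 0 0 0 7 0]
t=1: x=[0.0000 0.0000 0.0000 0.0000 0.0000 0.0000 0.0000 0.1779 6.7892 0.1802] k=[0 0 0 0 0 0 0 0 8 3]
t=2: x=[0.0000 0.0000 0.0000 0.0000 0.0000 0.0000 0.0000 0.2033 7.8329 3.2143] k=[0 0 0 0 0 0 0 0 10 3]
t=3: x=[0.0000 0.0000 0.0000 0.0000 0.0000 0.0000 0.0000 0.2542 9.7656 3.2656] k=[0 0 0 0 0 0 0 0 9 4]
t=4: x=[0.0000 0.0000 0.0000 0.0000 0.0000 0.0000 0.0000 0.2287 8.8250 4.2409] k=[0 0 0 0 0 0 0 4 11 8]
t=5: x=[0.0000 0.0000 0.0000 0.0000 0.0000 0.0000 0.1010 4.1388 10.9595 8.2873] k=[0 0 0 0 0 0 0 7 9 7]
t=6: x=[0.0000 0.0000 0.0000 0.0000 0.0000 0.0000 0.1767 6.9779 9.0793 7.2386] k=[0 0 0 0 0 0 0 10 9 4]
t=7: x=[0.0000 0.0000 0.0000 0.0000 0.0000 0.0000 0.2525 9.8635 9.0793 4.2409] k=[0 0 0 0 0 0 0 12 8 3]
t=8: x=[0.0000 0.0000 0.0000 0.0000 0.0000 0.0000 0.3030 11.7597 8.1382 3.2143] k=[0 0 0 0 0 0 0 9 4 6]
t=9: x=[0.0000 0.0000 0.0000 0.0000 0.0000 0.0000 0.2272 8.7755 4.2661 6.1122] k=[0 0 0 0 0 0 0 10 8 7]
t=10: x=[0.0000 0.0000 0.0000 0.0000 0.0000 0.0000 0.2525 9.8382 8.1891 7.2131] k=[0 0 0 0 0 0 0 13 8 6]
t=11: x=[0.0000 0.0000 0.0000 0.0000 0.0000 0.0000 0.3282 12.7198 8.2400 6.2147] k=[0 0 0 0 0 0 3 14 4 8]
t=12: x=[0.0000 0.0000 0.0000 0.0000 0.0000 0.0752 3.2305 13.6542 4.4446 8.1083] k=[0 0 0 0 0 0 1 11 0 12]
t=13: x=[0.0000 0.0000 0.0000 0.0000 0.0000 0.0251 1.2370 10.6222 0.5883 11.9882] k=[0 0 0 0 0 2 3 12 0 16]

0.0493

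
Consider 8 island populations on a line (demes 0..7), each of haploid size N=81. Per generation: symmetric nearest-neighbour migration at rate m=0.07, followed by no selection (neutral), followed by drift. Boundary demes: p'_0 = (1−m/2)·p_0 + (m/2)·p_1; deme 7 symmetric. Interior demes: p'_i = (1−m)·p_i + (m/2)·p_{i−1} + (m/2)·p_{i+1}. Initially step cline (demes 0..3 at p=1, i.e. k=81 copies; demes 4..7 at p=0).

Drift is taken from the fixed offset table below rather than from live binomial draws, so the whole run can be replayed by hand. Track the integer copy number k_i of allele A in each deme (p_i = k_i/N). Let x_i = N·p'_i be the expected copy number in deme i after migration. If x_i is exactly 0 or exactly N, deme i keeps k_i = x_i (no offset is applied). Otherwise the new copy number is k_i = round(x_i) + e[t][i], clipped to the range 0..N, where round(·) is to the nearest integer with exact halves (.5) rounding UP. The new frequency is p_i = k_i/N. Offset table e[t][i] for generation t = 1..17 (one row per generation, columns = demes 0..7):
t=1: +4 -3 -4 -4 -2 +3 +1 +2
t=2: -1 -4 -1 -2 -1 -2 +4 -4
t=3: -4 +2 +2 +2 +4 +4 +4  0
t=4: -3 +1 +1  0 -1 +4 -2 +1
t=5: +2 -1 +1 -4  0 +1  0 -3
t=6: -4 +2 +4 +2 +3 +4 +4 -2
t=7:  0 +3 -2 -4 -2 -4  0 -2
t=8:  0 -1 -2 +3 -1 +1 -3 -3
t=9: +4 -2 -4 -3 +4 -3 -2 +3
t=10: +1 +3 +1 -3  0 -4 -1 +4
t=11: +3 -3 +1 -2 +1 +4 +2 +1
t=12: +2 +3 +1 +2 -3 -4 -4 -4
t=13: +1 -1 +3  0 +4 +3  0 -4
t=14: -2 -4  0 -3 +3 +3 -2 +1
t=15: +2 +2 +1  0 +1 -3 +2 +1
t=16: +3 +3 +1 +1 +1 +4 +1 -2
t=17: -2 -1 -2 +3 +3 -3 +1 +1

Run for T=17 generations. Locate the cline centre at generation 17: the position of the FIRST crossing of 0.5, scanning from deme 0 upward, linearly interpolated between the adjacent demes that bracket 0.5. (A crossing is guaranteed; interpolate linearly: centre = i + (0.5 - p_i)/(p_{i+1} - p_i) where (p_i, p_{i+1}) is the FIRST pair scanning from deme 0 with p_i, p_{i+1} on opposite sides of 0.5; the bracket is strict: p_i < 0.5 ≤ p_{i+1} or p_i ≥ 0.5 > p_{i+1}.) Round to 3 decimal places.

t=0: k=[81 81 81 81 0 0 0 0]
t=1: x=[81.0000 81.0000 81.0000 78.1650 2.8350 0.0000 0.0000 0.0000] k=[81 81 81 74 1 0 0 0]
t=2: x=[81.0000 81.0000 80.7550 71.6900 3.5200 0.0350 0.0000 0.0000] k=[81 81 80 70 3 0 0 0]
t=3: x=[81.0000 80.9650 79.6850 68.0050 5.2400 0.1050 0.0000 0.0000] k=[81 81 81 70 9 4 0 0]
t=4: x=[81.0000 81.0000 80.6150 68.2500 10.9600 4.0350 0.1400 0.0000] k=[81 81 81 68 10 8 0 0]
t=5: x=[81.0000 81.0000 80.5450 66.4250 11.9600 7.7900 0.2800 0.0000] k=[81 81 81 62 12 9 0 0]
t=6: x=[81.0000 81.0000 80.3350 60.9150 13.6450 8.7900 0.3150 0.0000] k=[81 81 81 63 17 13 4 0]
t=7: x=[81.0000 81.0000 80.3700 62.0200 18.4700 12.8250 4.1750 0.1400] k=[81 81 78 58 16 9 4 0]
t=8: x=[81.0000 80.8950 77.4050 57.2300 17.2250 9.0700 4.0350 0.1400] k=[81 80 75 60 16 10 1 0]
t=9: x=[80.9650 79.8600 74.6500 58.9850 17.3300 9.8950 1.2800 0.0350] k=[81 78 71 56 21 7 0 3]
t=10: x=[80.8950 77.8600 70.7200 55.3000 21.7350 7.2450 0.3500 2.8950] k=[81 81 72 52 22 3 0 7]
t=11: x=[81.0000 80.6850 71.6150 51.6500 22.3850 3.5600 0.3500 6.7550] k=[81 78 73 50 23 8 2 8]
t=12: x=[80.8950 77.9300 72.3700 49.8600 23.4200 8.3150 2.4200 7.7900] k=[81 81 73 52 20 4 0 4]
t=13: x=[81.0000 80.7200 72.5450 51.6150 20.5600 4.4200 0.2800 3.8600] k=[81 80 76 52 25 7 0 0]
t=14: x=[80.9650 79.8950 75.3000 51.8950 25.3150 7.3850 0.2450 0.0000] k=[79 76 75 49 28 10 0 0]
t=15: x=[78.8950 76.0700 74.1250 49.1750 28.1050 10.2800 0.3500 0.0000] k=[81 78 75 49 29 7 2 0]
t=16: x=[80.8950 78.0000 74.1950 49.2100 28.9300 7.5950 2.1050 0.0700] k=[81 81 75 50 30 12 3 0]
t=17: x=[81.0000 80.7900 74.3350 50.1750 30.0700 12.3150 3.2100 0.1050] k=[81 80 72 53 33 9 4 1]

3.625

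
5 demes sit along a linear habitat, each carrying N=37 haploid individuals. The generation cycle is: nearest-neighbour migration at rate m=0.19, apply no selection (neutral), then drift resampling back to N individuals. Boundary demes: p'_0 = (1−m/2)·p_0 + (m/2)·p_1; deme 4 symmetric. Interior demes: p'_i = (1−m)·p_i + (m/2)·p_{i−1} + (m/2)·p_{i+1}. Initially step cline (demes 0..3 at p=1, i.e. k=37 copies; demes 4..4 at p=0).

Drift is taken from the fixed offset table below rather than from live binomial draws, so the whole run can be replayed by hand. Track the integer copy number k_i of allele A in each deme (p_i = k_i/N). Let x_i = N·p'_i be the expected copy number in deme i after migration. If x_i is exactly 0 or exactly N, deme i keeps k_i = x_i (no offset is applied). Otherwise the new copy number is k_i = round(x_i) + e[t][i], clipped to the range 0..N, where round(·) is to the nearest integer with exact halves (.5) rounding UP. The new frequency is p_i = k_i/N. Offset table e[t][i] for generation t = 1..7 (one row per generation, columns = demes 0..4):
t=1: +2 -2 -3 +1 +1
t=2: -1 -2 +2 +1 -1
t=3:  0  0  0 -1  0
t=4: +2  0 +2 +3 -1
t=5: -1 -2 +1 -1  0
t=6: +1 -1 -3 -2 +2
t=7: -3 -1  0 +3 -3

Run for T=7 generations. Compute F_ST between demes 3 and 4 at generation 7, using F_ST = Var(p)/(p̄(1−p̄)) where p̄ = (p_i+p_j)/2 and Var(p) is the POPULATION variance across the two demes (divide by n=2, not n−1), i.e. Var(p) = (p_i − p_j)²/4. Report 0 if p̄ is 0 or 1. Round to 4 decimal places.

t=0: k=[37 37 37 37 0]
t=1: x=[37.0000 37.0000 37.0000 33.4850 3.5150] k=[37 37 37 34 5]
t=2: x=[37.0000 37.0000 36.7150 31.5300 7.7550] k=[37 37 37 33 7]
t=3: x=[37.0000 37.0000 36.6200 30.9100 9.4700] k=[37 37 37 30 9]
t=4: x=[37.0000 37.0000 36.3350 28.6700 10.9950] k=[37 37 37 32 10]
t=5: x=[37.0000 37.0000 36.5250 30.3850 12.0900] k=[37 37 37 29 12]
t=6: x=[37.0000 37.0000 36.2400 28.1450 13.6150] k=[37 37 33 26 16]
t=7: x=[37.0000 36.6200 32.7150 25.7150 16.9500] k=[37 36 33 29 14]

0.1688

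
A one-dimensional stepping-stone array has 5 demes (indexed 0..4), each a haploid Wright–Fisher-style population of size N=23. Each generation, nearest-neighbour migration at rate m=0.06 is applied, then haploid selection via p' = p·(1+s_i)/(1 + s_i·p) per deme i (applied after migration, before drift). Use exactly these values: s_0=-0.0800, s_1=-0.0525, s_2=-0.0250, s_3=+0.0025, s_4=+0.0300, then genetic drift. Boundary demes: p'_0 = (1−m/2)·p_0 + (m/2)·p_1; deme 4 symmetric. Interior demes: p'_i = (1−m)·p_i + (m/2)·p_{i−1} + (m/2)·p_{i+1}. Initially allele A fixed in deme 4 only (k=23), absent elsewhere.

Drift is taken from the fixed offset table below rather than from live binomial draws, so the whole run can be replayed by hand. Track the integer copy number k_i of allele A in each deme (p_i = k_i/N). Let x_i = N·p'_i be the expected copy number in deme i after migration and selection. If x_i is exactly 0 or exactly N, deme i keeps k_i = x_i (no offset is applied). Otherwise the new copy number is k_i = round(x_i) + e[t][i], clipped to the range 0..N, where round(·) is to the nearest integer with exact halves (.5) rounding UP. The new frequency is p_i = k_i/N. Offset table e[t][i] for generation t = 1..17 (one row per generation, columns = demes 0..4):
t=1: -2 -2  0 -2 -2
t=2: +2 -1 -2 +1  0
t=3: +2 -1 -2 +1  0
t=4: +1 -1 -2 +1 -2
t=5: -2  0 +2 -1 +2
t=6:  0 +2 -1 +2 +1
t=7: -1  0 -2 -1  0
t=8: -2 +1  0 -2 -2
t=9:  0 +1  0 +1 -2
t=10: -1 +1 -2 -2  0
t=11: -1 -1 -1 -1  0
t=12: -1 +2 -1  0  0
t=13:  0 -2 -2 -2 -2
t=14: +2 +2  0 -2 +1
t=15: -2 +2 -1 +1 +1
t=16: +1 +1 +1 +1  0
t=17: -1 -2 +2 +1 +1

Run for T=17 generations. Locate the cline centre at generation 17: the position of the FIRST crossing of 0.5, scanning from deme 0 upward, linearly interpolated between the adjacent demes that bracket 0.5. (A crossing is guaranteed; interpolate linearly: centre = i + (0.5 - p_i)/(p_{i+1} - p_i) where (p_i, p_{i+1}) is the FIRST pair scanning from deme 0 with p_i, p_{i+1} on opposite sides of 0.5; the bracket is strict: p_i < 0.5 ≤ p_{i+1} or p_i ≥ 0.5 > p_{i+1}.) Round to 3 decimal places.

3.607

t=0: k=[0 0 0 0 23]
t=1: x=[0.0000 0.0000 0.0000 0.6917 22.3295] k=[0 0 0 0 20]
t=2: x=[0.0000 0.0000 0.0000 0.6015 19.4888] k=[0 0 0 2 19]
t=3: x=[0.0000 0.0000 0.0585 2.4555 18.5962] k=[0 0 0 3 19]
t=4: x=[0.0000 0.0000 0.0878 3.3972 18.6257] k=[0 0 0 4 17]
t=5: x=[0.0000 0.0000 0.1170 4.2787 16.7455] k=[0 0 2 3 19]
t=6: x=[0.0000 0.0569 1.9249 3.4573 18.6257] k=[0 2 1 5 20]
t=7: x=[0.0552 1.8176 1.1227 5.3402 19.6358] k=[0 2 0 4 20]
t=8: x=[0.0552 1.7890 0.1755 4.3688 19.6064] k=[0 3 0 2 18]
t=9: x=[0.0828 2.6893 0.1463 2.4254 17.6424] k=[0 4 0 3 16]
t=10: x=[0.1104 3.5934 0.2048 3.3071 15.7575] k=[0 5 0 1 16]
t=11: x=[0.1381 4.5015 0.1755 1.4233 15.6981] k=[0 4 0 0 16]
t=12: x=[0.1104 3.5934 0.1170 0.4812 15.6684] k=[0 6 0 0 16]
t=13: x=[0.1657 5.4136 0.1755 0.4812 15.6684] k=[0 3 0 0 14]
t=14: x=[0.0828 2.6893 0.0878 0.4210 13.7440] k=[2 5 0 0 15]
t=15: x=[1.9369 4.5596 0.1463 0.4511 14.7074] k=[0 7 0 1 16]
t=16: x=[0.1933 6.3296 0.2341 1.4233 15.6981] k=[1 7 1 2 16]
t=17: x=[1.0901 6.3882 1.1813 2.3954 15.7278] k=[0 4 3 3 17]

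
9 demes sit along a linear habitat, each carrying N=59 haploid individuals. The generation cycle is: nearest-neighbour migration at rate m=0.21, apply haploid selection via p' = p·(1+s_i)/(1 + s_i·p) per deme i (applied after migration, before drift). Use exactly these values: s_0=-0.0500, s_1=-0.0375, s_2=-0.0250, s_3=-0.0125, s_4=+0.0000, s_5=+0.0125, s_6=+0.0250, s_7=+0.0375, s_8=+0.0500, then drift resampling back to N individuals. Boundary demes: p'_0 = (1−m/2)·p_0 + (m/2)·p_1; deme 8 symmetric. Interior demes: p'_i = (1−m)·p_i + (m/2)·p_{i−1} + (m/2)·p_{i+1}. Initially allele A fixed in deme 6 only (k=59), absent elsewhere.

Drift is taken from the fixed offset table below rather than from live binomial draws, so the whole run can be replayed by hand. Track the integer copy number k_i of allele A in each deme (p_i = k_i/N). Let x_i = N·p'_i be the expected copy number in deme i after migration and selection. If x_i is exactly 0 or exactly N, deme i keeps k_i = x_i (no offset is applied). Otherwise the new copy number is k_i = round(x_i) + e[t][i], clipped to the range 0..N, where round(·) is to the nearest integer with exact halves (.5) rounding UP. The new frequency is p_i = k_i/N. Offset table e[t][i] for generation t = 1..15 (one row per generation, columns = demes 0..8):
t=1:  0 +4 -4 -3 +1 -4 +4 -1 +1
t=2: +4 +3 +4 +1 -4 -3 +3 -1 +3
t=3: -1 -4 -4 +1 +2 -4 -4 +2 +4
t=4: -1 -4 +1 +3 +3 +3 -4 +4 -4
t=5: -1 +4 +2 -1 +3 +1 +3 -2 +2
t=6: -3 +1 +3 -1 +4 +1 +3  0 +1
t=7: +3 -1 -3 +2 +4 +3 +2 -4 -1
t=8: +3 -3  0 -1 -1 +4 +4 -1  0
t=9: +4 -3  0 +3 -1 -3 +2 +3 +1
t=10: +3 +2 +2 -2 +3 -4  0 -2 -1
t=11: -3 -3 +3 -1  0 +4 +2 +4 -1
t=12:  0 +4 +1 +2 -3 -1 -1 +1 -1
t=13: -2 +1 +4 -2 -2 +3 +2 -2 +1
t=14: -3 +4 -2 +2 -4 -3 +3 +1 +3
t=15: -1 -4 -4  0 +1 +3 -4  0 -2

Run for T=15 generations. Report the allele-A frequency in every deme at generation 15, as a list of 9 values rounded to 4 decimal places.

t=0: k=[0 0 0 0 0 0 59 0 0]
t=1: x=[0.0000 0.0000 0.0000 0.0000 0.0000 6.2642 46.8500 6.4021 0.0000] k=[0 0 0 0 0 2 51 5 0]
t=2: x=[0.0000 0.0000 0.0000 0.0000 0.2100 7.0114 41.3321 9.5972 0.5510] k=[0 0 0 0 0 4 44 9 4]
t=3: x=[0.0000 0.0000 0.0000 0.0000 0.4200 7.8643 36.4699 12.5090 4.7331] k=[0 0 0 0 2 4 32 15 9]
t=4: x=[0.0000 0.0000 0.0000 0.2074 2.0000 6.8044 27.6375 16.5905 10.0296] k=[0 0 0 3 5 10 24 21 6]
t=5: x=[0.0000 0.0000 0.3072 2.8606 5.3150 11.0562 22.5580 20.2265 7.9030] k=[0 0 2 2 8 12 26 18 10]
t=6: x=[0.0000 0.2022 1.7466 2.5986 7.7900 13.1767 24.0409 18.4638 11.2784] k=[0 1 5 2 12 14 27 18 12]
t=7: x=[0.0998 1.2667 4.1659 3.3253 11.1600 15.2953 25.0452 18.7832 13.1211] k=[3 0 1 5 15 18 27 15 12]
t=8: x=[2.5566 0.4044 1.2828 5.5663 14.2650 18.7887 25.1506 16.3770 12.7972] k=[6 0 1 5 13 23 29 15 13]
t=9: x=[5.1248 0.7078 1.2828 5.3584 13.2100 22.7534 27.2618 16.6972 13.7169] k=[9 0 1 8 12 20 29 20 15]
t=10: x=[7.7048 1.0113 1.5903 7.6013 12.4200 20.2700 27.4722 20.9143 16.0896] k=[11 3 4 6 15 16 27 19 15]
t=11: x=[9.7358 3.8066 4.0093 6.6603 14.1600 17.2010 25.3614 19.9026 15.9821] k=[7 1 7 6 14 21 27 24 15]
t=12: x=[6.0843 2.1784 6.1246 6.8683 13.8950 21.0629 26.4147 23.8915 16.5190] k=[6 6 7 9 11 20 25 25 16]
t=13: x=[5.7291 5.8990 6.9483 8.9045 11.7350 19.7429 24.8294 24.5812 17.5404] k=[4 7 11 7 10 23 27 23 19]
t=14: x=[4.1143 6.8696 9.9488 7.6509 11.0500 22.2268 26.5200 23.5187 20.0608] k=[1 11 8 10 7 19 30 25 23]
t=15: x=[1.9509 9.3308 8.3420 9.3754 8.5750 19.0549 28.6838 25.8484 23.9004] k=[1 5 4 9 10 22 25 26 22]

[0.0169, 0.0847, 0.0678, 0.1525, 0.1695, 0.3729, 0.4237, 0.4407, 0.3729]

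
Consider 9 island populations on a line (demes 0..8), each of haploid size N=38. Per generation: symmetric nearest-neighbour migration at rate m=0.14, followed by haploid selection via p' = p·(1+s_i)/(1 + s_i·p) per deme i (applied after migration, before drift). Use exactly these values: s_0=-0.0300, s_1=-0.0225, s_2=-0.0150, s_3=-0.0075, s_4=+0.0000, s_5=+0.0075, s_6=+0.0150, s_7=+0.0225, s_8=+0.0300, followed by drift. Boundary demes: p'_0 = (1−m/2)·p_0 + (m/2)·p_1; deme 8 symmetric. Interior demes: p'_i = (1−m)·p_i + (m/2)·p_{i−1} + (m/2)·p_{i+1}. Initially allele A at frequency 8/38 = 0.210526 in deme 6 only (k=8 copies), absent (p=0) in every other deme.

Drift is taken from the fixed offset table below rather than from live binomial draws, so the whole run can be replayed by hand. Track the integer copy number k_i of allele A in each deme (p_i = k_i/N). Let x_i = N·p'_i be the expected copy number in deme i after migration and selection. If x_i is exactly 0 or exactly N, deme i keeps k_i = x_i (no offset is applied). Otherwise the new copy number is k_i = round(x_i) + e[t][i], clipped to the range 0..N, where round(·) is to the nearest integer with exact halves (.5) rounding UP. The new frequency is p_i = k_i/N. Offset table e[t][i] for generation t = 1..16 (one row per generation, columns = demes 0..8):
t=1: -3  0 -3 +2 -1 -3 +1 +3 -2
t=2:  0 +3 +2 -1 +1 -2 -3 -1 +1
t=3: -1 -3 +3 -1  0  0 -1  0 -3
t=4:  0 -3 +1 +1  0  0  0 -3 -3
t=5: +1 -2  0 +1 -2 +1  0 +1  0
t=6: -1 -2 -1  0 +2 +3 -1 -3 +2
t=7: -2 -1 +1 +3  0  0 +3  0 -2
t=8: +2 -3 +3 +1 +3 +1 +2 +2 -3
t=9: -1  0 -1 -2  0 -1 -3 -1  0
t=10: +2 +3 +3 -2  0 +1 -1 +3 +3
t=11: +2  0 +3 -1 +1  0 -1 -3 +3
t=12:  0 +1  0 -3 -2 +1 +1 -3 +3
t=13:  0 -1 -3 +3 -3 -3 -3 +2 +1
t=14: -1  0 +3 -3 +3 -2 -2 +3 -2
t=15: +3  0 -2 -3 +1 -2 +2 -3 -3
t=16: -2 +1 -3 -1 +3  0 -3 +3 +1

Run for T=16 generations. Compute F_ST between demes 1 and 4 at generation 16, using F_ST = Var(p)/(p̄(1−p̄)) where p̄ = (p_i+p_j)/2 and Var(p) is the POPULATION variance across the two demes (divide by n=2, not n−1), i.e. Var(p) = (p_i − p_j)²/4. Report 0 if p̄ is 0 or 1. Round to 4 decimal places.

t=0: k=[0 0 0 0 0 0 8 0 0]
t=1: x=[0.0000 0.0000 0.0000 0.0000 0.0000 0.5641 6.9643 0.5724 0.0000] k=[0 0 0 0 0 0 8 4 0]
t=2: x=[0.0000 0.0000 0.0000 0.0000 0.0000 0.5641 7.2469 4.0803 0.2883] k=[0 0 0 0 0 0 4 3 1]
t=3: x=[0.0000 0.0000 0.0000 0.0000 0.0000 0.2821 3.6994 2.9907 1.1731] k=[0 0 0 0 0 0 3 3 0]
t=4: x=[0.0000 0.0000 0.0000 0.0000 0.0000 0.2116 2.8287 2.8481 0.2163] k=[0 0 0 0 0 0 3 0 0]
t=5: x=[0.0000 0.0000 0.0000 0.0000 0.0000 0.2116 2.6160 0.2147 0.0000] k=[0 0 0 0 0 1 3 1 0]
t=6: x=[0.0000 0.0000 0.0000 0.0000 0.0700 1.0778 2.7578 1.0934 0.0721] k=[0 0 0 0 2 4 2 0 2]
t=7: x=[0.0000 0.0000 0.0000 0.1390 2.0000 3.7452 2.0284 0.2863 1.9130] k=[0 0 0 3 2 4 5 0 0]
t=8: x=[0.0000 0.0000 0.2069 2.7011 2.2100 3.9564 4.6403 0.3578 0.0000] k=[0 0 3 4 5 5 7 2 0]
t=9: x=[0.0000 0.2053 2.8203 3.9731 4.9300 5.1733 6.5907 2.2568 0.1442] k=[0 0 2 2 5 4 4 1 0]
t=10: x=[0.0000 0.1369 1.8334 2.1944 4.7200 4.0972 3.8411 1.1649 0.0721] k=[0 3 5 0 5 5 3 4 3]
t=11: x=[0.2037 2.8691 4.4503 0.6948 4.6500 4.8918 3.2540 3.9378 3.1545] k=[2 3 7 0 6 5 2 1 6]
t=12: x=[2.0112 3.1438 6.1517 0.9033 5.5100 4.8918 2.1703 1.4507 5.7937] k=[2 4 6 0 4 6 3 0 9]
t=13: x=[2.0793 3.9193 5.3699 0.6948 3.8600 5.6860 3.0414 0.8585 8.5645] k=[2 3 2 4 1 3 0 3 10]
t=14: x=[2.0112 2.8004 2.1788 3.6252 1.3500 2.6685 0.4262 3.3473 9.7223] k=[1 3 5 1 4 1 0 6 8]
t=15: x=[1.1068 2.9377 4.5195 1.4793 3.5800 1.1483 0.4973 5.8290 8.0459] k=[4 3 3 0 5 0 2 3 5]
t=16: x=[3.8240 3.0064 2.7512 0.5559 4.3000 0.4936 1.9575 3.1334 4.9867] k=[2 4 0 0 7 0 0 6 6]

0.0126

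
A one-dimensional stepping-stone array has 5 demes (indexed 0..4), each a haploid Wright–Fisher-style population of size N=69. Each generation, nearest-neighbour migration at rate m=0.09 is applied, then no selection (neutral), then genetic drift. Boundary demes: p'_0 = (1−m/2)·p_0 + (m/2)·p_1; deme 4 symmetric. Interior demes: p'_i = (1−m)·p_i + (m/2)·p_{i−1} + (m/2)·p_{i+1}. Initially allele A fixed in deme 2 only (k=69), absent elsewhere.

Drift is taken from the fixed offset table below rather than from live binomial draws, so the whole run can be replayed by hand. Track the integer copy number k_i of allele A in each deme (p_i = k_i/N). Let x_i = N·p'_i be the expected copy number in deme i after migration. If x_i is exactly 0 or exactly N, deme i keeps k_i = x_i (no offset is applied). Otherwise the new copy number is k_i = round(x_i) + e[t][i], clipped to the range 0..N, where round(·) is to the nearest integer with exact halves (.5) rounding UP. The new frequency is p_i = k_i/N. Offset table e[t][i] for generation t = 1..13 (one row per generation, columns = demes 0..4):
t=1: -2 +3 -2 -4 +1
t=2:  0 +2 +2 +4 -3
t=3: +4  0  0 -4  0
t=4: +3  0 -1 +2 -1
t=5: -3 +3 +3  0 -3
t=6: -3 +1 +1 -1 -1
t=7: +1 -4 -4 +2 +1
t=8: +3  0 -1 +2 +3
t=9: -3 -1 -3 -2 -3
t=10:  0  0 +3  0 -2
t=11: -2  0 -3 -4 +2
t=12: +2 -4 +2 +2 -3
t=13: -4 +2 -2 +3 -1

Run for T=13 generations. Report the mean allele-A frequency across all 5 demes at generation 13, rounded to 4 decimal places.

0.1710

t=0: k=[0 0 69 0 0]
t=1: x=[0.0000 3.1050 62.7900 3.1050 0.0000] k=[0 6 61 0 0]
t=2: x=[0.2700 8.2050 55.7800 2.7450 0.0000] k=[0 10 58 7 0]
t=3: x=[0.4500 11.7100 53.5450 8.9800 0.3150] k=[4 12 54 5 0]
t=4: x=[4.3600 13.5300 49.9050 6.9800 0.2250] k=[7 14 49 9 0]
t=5: x=[7.3150 15.2600 45.6250 10.3950 0.4050] k=[4 18 49 10 0]
t=6: x=[4.6300 18.7650 45.8500 11.3050 0.4500] k=[2 20 47 10 0]
t=7: x=[2.8100 20.4050 44.1200 11.2150 0.4500] k=[4 16 40 13 1]
t=8: x=[4.5400 16.5400 37.7050 13.6750 1.5400] k=[8 17 37 16 5]
t=9: x=[8.4050 17.4950 35.1550 16.4500 5.4950] k=[5 16 32 14 2]
t=10: x=[5.4950 16.2250 30.4700 14.2700 2.5400] k=[5 16 33 14 1]
t=11: x=[5.4950 16.2700 31.3800 14.2700 1.5850] k=[3 16 28 10 4]
t=12: x=[3.5850 15.9550 26.6500 10.5400 4.2700] k=[6 12 29 13 1]
t=13: x=[6.2700 12.4950 27.5150 13.1800 1.5400] k=[2 14 26 16 1]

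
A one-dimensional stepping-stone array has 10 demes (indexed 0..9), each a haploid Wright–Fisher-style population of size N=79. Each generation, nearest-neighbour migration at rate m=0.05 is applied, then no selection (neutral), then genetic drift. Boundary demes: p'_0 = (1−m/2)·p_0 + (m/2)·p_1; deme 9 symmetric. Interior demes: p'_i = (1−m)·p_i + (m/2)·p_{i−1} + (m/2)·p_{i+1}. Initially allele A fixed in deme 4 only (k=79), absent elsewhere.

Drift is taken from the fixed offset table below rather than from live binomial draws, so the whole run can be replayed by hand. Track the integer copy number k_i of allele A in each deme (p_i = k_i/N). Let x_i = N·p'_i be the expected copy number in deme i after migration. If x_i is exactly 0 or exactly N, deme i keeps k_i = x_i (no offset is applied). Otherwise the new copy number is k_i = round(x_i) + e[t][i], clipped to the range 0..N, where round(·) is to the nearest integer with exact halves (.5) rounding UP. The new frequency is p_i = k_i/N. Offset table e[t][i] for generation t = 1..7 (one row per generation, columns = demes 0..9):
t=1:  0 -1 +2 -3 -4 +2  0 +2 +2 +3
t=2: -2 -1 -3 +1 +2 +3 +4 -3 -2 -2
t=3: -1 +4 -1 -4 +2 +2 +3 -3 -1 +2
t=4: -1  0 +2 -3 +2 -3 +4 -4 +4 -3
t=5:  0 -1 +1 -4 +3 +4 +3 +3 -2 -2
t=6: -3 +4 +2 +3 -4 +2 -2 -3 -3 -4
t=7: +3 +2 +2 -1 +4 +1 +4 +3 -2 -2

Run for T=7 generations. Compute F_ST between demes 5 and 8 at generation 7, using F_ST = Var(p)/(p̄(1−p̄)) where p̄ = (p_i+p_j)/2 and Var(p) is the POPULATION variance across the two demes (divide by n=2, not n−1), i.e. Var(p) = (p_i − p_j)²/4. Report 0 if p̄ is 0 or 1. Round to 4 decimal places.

0.1449

t=0: k=[0 0 0 0 79 0 0 0 0 0]
t=1: x=[0.0000 0.0000 0.0000 1.9750 75.0500 1.9750 0.0000 0.0000 0.0000 0.0000] k=[0 0 0 0 71 4 0 0 0 0]
t=2: x=[0.0000 0.0000 0.0000 1.7750 67.5500 5.5750 0.1000 0.0000 0.0000 0.0000] k=[0 0 0 3 70 9 4 0 0 0]
t=3: x=[0.0000 0.0000 0.0750 4.6000 66.8000 10.4000 4.0250 0.1000 0.0000 0.0000] k=[0 0 0 1 69 12 7 0 0 0]
t=4: x=[0.0000 0.0000 0.0250 2.6750 65.8750 13.3000 6.9500 0.1750 0.0000 0.0000] k=[0 0 2 0 68 10 11 0 0 0]
t=5: x=[0.0000 0.0500 1.9000 1.7500 64.8500 11.4750 10.7000 0.2750 0.0000 0.0000] k=[0 0 3 0 68 15 14 3 0 0]
t=6: x=[0.0000 0.0750 2.8500 1.7750 64.9750 16.3000 13.7500 3.2000 0.0750 0.0000] k=[0 4 5 5 61 18 12 0 0 0]
t=7: x=[0.1000 3.9250 4.9750 6.4000 58.5250 18.9250 11.8500 0.3000 0.0000 0.0000] k=[3 6 7 5 63 20 16 3 0 0]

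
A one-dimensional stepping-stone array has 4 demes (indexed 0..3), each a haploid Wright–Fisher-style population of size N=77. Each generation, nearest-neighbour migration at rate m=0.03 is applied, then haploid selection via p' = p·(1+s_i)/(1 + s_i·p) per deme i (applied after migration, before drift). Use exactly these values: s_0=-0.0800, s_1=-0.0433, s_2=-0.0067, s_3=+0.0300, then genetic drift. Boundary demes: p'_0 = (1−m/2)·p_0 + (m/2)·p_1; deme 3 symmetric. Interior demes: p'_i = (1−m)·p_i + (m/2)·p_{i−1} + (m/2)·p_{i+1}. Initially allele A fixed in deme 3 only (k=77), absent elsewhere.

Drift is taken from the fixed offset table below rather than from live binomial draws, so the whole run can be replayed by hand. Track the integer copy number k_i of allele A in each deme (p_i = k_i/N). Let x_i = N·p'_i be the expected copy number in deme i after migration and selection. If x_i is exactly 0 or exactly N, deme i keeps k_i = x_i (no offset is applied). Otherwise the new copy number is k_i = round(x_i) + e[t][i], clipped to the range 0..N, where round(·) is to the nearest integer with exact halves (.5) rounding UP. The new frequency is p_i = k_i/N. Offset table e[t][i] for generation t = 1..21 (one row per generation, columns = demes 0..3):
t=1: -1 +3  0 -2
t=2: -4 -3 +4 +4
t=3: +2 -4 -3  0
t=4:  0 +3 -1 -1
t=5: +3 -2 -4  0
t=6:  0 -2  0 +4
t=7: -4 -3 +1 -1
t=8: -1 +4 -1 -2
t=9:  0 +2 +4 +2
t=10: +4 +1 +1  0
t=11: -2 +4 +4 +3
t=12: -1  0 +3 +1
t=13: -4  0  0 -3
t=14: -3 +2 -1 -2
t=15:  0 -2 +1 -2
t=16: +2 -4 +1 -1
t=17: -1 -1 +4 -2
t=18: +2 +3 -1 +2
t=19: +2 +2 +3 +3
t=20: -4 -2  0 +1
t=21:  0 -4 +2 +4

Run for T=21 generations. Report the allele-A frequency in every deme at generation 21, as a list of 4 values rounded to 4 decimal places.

[0.0130, 0.0519, 0.3896, 0.9351]

t=0: k=[0 0 0 77]
t=1: x=[0.0000 0.0000 1.1474 75.8782] k=[0 0 1 74]
t=2: x=[0.0000 0.0144 2.0664 73.0181] k=[0 0 6 77]
t=3: x=[0.0000 0.0861 6.9325 75.9656] k=[0 0 4 76]
t=4: x=[0.0000 0.0574 4.9885 74.9790] k=[0 3 4 74]
t=5: x=[0.0414 2.8462 5.0035 73.0619] k=[3 1 1 73]
t=6: x=[2.7409 0.9860 2.0664 72.0585] k=[3 0 2 76]
t=7: x=[2.7270 0.0718 3.0602 74.9498] k=[0 0 4 74]
t=8: x=[0.0000 0.0574 4.9587 73.0619] k=[0 4 4 71]
t=9: x=[0.0552 3.7778 4.9736 70.1810] k=[0 6 9 72]
t=10: x=[0.0828 5.7163 9.8421 71.2151] k=[4 7 11 71]
t=11: x=[3.7371 6.7378 11.7728 70.2834] k=[2 11 16 73]
t=12: x=[1.9686 10.5311 16.6919 72.2777] k=[1 11 20 73]
t=13: x=[1.0593 10.5747 20.5585 72.3362] k=[0 11 21 69]
t=14: x=[0.1518 10.5747 21.4658 68.5060] k=[0 13 20 67]
t=15: x=[0.1794 12.4413 20.4987 66.5645] k=[0 10 21 65]
t=16: x=[0.1380 9.6356 21.3910 64.6496] k=[2 6 22 64]
t=17: x=[1.8993 5.9330 22.2834 63.6984] k=[1 5 26 62]
t=18: x=[0.9763 5.0424 26.1089 61.8234] k=[3 8 25 64]
t=19: x=[2.8381 7.8620 25.2159 63.7426] k=[5 10 28 67]
t=20: x=[4.6937 9.8098 28.1948 66.6820] k=[1 8 28 68]
t=21: x=[1.0178 7.8765 28.1798 67.6456] k=[1 4 30 72]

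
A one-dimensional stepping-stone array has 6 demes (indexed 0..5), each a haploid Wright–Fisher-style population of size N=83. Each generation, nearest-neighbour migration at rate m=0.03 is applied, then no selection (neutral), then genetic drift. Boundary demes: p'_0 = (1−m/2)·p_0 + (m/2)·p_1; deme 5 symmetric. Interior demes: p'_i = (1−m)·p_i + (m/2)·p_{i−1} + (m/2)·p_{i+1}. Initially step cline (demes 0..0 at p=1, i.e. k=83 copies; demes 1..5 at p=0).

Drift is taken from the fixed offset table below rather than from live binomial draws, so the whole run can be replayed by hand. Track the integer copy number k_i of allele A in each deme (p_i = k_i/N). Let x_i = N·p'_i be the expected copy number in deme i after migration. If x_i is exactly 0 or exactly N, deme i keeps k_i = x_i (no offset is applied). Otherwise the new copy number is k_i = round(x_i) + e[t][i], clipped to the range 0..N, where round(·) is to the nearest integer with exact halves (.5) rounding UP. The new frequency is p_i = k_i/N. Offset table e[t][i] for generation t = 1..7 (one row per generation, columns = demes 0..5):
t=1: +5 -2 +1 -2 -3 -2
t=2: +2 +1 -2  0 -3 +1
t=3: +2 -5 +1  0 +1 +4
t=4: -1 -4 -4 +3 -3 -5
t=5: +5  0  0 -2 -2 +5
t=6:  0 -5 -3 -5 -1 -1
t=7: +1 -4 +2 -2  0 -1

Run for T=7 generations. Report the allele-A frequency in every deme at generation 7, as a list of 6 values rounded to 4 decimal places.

[0.9880, 0.0000, 0.0000, 0.0000, 0.0000, 0.0000]

t=0: k=[83 0 0 0 0 0]
t=1: x=[81.7550 1.2450 0.0000 0.0000 0.0000 0.0000] k=[83 0 0 0 0 0]
t=2: x=[81.7550 1.2450 0.0000 0.0000 0.0000 0.0000] k=[83 2 0 0 0 0]
t=3: x=[81.7850 3.1850 0.0300 0.0000 0.0000 0.0000] k=[83 0 1 0 0 0]
t=4: x=[81.7550 1.2600 0.9700 0.0150 0.0000 0.0000] k=[81 0 0 3 0 0]
t=5: x=[79.7850 1.2150 0.0450 2.9100 0.0450 0.0000] k=[83 1 0 1 0 0]
t=6: x=[81.7700 2.2150 0.0300 0.9700 0.0150 0.0000] k=[82 0 0 0 0 0]
t=7: x=[80.7700 1.2300 0.0000 0.0000 0.0000 0.0000] k=[82 0 0 0 0 0]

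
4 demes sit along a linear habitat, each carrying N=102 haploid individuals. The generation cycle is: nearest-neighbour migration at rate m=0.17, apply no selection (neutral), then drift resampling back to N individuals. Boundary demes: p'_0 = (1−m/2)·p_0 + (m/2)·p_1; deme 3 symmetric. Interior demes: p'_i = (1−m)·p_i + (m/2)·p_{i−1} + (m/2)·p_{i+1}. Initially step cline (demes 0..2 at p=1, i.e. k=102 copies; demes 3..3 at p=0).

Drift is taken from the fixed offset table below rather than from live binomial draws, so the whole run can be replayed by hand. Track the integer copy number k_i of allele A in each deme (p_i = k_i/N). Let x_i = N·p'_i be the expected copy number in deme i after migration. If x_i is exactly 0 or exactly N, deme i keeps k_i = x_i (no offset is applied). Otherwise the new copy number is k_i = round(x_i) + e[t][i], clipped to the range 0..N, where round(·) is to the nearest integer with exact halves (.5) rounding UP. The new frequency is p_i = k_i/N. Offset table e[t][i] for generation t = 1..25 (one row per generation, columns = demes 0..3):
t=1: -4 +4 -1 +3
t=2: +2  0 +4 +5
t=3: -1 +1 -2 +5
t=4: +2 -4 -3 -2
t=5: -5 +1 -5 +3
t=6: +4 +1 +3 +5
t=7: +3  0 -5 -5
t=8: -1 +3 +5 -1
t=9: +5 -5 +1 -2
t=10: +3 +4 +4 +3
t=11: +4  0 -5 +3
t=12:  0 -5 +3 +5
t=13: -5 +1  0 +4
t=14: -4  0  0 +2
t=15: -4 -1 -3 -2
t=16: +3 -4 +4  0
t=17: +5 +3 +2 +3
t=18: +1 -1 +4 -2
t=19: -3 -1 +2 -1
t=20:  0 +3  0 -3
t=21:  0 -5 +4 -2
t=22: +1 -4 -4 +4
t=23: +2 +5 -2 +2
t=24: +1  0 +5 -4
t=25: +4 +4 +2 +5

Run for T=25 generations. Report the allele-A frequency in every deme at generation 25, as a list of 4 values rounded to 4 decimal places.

t=0: k=[102 102 102 0]
t=1: x=[102.0000 102.0000 93.3300 8.6700] k=[102 102 92 12]
t=2: x=[102.0000 101.1500 86.0500 18.8000] k=[102 101 90 24]
t=3: x=[101.9150 100.1500 85.3250 29.6100] k=[101 101 83 35]
t=4: x=[101.0000 99.4700 80.4500 39.0800] k=[102 95 77 37]
t=5: x=[101.4050 94.0650 75.1300 40.4000] k=[96 95 70 43]
t=6: x=[95.9150 92.9600 69.8300 45.2950] k=[100 94 73 50]
t=7: x=[99.4900 92.7250 72.8300 51.9550] k=[102 93 68 47]
t=8: x=[101.2350 91.6400 68.3400 48.7850] k=[100 95 73 48]
t=9: x=[99.5750 93.5550 72.7450 50.1250] k=[102 89 74 48]
t=10: x=[100.8950 88.8300 73.0650 50.2100] k=[102 93 77 53]
t=11: x=[101.2350 92.4050 76.3200 55.0400] k=[102 92 71 58]
t=12: x=[101.1500 91.0650 71.6800 59.1050] k=[101 86 75 64]
t=13: x=[99.7250 86.3400 75.0000 64.9350] k=[95 87 75 69]
t=14: x=[94.3200 86.6600 75.5100 69.5100] k=[90 87 76 72]
t=15: x=[89.7450 86.3200 76.5950 72.3400] k=[86 85 74 70]
t=16: x=[85.9150 84.1500 74.5950 70.3400] k=[89 80 79 70]
t=17: x=[88.2350 80.6800 78.3200 70.7650] k=[93 84 80 74]
t=18: x=[92.2350 84.4250 79.8300 74.5100] k=[93 83 84 73]
t=19: x=[92.1500 83.9350 82.9800 73.9350] k=[89 83 85 73]
t=20: x=[88.4900 83.6800 83.8100 74.0200] k=[88 87 84 71]
t=21: x=[87.9150 86.8300 83.1500 72.1050] k=[88 82 87 70]
t=22: x=[87.4900 82.9350 85.1300 71.4450] k=[88 79 81 75]
t=23: x=[87.2350 79.9350 80.3200 75.5100] k=[89 85 78 78]
t=24: x=[88.6600 84.7450 78.5950 78.0000] k=[90 85 84 74]
t=25: x=[89.5750 85.3400 83.2350 74.8500] k=[94 89 85 80]

[0.9216, 0.8725, 0.8333, 0.7843]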